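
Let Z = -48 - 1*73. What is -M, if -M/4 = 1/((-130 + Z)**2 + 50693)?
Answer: 2/56847 ≈ 3.5182e-5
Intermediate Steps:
Z = -121 (Z = -48 - 73 = -121)
M = -2/56847 (M = -4/((-130 - 121)**2 + 50693) = -4/((-251)**2 + 50693) = -4/(63001 + 50693) = -4/113694 = -4*1/113694 = -2/56847 ≈ -3.5182e-5)
-M = -1*(-2/56847) = 2/56847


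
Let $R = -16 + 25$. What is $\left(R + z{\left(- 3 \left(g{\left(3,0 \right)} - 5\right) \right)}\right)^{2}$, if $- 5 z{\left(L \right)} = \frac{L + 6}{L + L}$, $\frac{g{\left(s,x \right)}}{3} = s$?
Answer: $\frac{32041}{400} \approx 80.103$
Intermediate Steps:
$g{\left(s,x \right)} = 3 s$
$R = 9$
$z{\left(L \right)} = - \frac{6 + L}{10 L}$ ($z{\left(L \right)} = - \frac{\left(L + 6\right) \frac{1}{L + L}}{5} = - \frac{\left(6 + L\right) \frac{1}{2 L}}{5} = - \frac{\frac{1}{2} \frac{1}{L} \left(6 + L\right)}{5} = - \frac{6 + L}{10 L}$)
$\left(R + z{\left(- 3 \left(g{\left(3,0 \right)} - 5\right) \right)}\right)^{2} = \left(9 + \frac{-6 - - 3 \left(3 \cdot 3 - 5\right)}{10 \left(- 3 \left(3 \cdot 3 - 5\right)\right)}\right)^{2} = \left(9 + \frac{-6 - - 3 \left(9 - 5\right)}{10 \left(- 3 \left(9 - 5\right)\right)}\right)^{2} = \left(9 + \frac{-6 - \left(-3\right) 4}{10 \left(\left(-3\right) 4\right)}\right)^{2} = \left(9 + \frac{-6 - -12}{10 \left(-12\right)}\right)^{2} = \left(9 + \frac{1}{10} \left(- \frac{1}{12}\right) \left(-6 + 12\right)\right)^{2} = \left(9 + \frac{1}{10} \left(- \frac{1}{12}\right) 6\right)^{2} = \left(9 - \frac{1}{20}\right)^{2} = \left(\frac{179}{20}\right)^{2} = \frac{32041}{400}$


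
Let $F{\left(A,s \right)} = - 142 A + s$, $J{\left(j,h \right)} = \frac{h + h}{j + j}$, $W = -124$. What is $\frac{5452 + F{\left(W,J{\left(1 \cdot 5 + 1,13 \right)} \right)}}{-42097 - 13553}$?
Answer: $- \frac{138373}{333900} \approx -0.41441$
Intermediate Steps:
$J{\left(j,h \right)} = \frac{h}{j}$ ($J{\left(j,h \right)} = \frac{2 h}{2 j} = 2 h \frac{1}{2 j} = \frac{h}{j}$)
$F{\left(A,s \right)} = s - 142 A$
$\frac{5452 + F{\left(W,J{\left(1 \cdot 5 + 1,13 \right)} \right)}}{-42097 - 13553} = \frac{5452 + \left(\frac{13}{1 \cdot 5 + 1} - -17608\right)}{-42097 - 13553} = \frac{5452 + \left(\frac{13}{5 + 1} + 17608\right)}{-55650} = \left(5452 + \left(\frac{13}{6} + 17608\right)\right) \left(- \frac{1}{55650}\right) = \left(5452 + \frac{105661}{6}\right) \left(- \frac{1}{55650}\right) = \frac{138373}{6} \left(- \frac{1}{55650}\right) = - \frac{138373}{333900}$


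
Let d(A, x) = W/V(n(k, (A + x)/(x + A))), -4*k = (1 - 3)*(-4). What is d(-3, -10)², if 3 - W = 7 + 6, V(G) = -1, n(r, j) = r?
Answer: 100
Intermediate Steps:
k = -2 (k = -(1 - 3)*(-4)/4 = -(-1)*(-4)/2 = -¼*8 = -2)
W = -10 (W = 3 - (7 + 6) = 3 - 1*13 = 3 - 13 = -10)
d(A, x) = 10 (d(A, x) = -10/(-1) = -10*(-1) = 10)
d(-3, -10)² = 10² = 100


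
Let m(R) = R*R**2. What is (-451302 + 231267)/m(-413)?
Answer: 220035/70444997 ≈ 0.0031235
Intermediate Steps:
m(R) = R**3
(-451302 + 231267)/m(-413) = (-451302 + 231267)/((-413)**3) = -220035/(-70444997) = -220035*(-1/70444997) = 220035/70444997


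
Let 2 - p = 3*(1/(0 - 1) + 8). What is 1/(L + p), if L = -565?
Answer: -1/584 ≈ -0.0017123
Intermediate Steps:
p = -19 (p = 2 - 3*(1/(0 - 1) + 8) = 2 - 3*(1/(-1) + 8) = 2 - 3*(-1 + 8) = 2 - 3*7 = 2 - 1*21 = 2 - 21 = -19)
1/(L + p) = 1/(-565 - 19) = 1/(-584) = -1/584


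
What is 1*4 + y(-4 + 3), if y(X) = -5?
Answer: -1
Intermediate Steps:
1*4 + y(-4 + 3) = 1*4 - 5 = 4 - 5 = -1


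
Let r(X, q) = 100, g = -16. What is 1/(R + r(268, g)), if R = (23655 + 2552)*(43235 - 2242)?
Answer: 1/1074303651 ≈ 9.3084e-10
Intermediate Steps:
R = 1074303551 (R = 26207*40993 = 1074303551)
1/(R + r(268, g)) = 1/(1074303551 + 100) = 1/1074303651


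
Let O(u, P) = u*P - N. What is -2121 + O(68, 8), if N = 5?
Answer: -1582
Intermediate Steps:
O(u, P) = -5 + P*u (O(u, P) = u*P - 1*5 = P*u - 5 = -5 + P*u)
-2121 + O(68, 8) = -2121 + (-5 + 8*68) = -2121 + (-5 + 544) = -2121 + 539 = -1582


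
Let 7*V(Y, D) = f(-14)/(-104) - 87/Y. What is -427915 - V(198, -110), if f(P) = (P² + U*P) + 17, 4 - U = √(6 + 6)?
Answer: -10280223271/24024 + √3/26 ≈ -4.2791e+5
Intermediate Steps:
U = 4 - 2*√3 (U = 4 - √(6 + 6) = 4 - √12 = 4 - 2*√3 ≈ 0.53590)
f(P) = 17 + P² + P*(4 - 2*√3) (f(P) = (P² + (4 - 2*√3)*P) + 17 = (P² + P*(4 - 2*√3)) + 17 = 17 + P² + P*(4 - 2*√3))
V(Y, D) = -157/728 - 87/(7*Y) - √3/26 (V(Y, D) = ((17 + (-14)² + 2*(-14)*(2 - √3))/(-104) - 87/Y)/7 = ((17 + 196 + (-56 + 28*√3))*(-1/104) - 87/Y)/7 = ((157 + 28*√3)*(-1/104) - 87/Y)/7 = ((-157/104 - 7*√3/26) - 87/Y)/7 = (-157/104 - 87/Y - 7*√3/26)/7 = -157/728 - 87/(7*Y) - √3/26)
-427915 - V(198, -110) = -427915 - (-9048 - 1*198*(157 + 28*√3))/(728*198) = -427915 - (-9048 + (-31086 - 5544*√3))/(728*198) = -427915 - (-40134 - 5544*√3)/(728*198) = -427915 - (-6689/24024 - √3/26) = -427915 + (6689/24024 + √3/26) = -10280223271/24024 + √3/26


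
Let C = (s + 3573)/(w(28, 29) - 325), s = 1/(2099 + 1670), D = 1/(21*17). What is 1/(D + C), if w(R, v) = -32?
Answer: -64073/641089 ≈ -0.099944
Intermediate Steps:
D = 1/357 ≈ 0.0028011
s = 1/3769 ≈ 0.00026532
C = -13466638/1345533 (C = (1/3769 + 3573)/(-32 - 325) = (13466638/3769)/(-357) = (13466638/3769)*(-1/357) = -13466638/1345533 ≈ -10.008)
1/(D + C) = 1/(1/357 - 13466638/1345533) = 1/(-641089/64073) = -64073/641089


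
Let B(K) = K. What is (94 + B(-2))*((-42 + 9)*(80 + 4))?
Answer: -255024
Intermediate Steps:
(94 + B(-2))*((-42 + 9)*(80 + 4)) = (94 - 2)*((-42 + 9)*(80 + 4)) = 92*(-33*84) = 92*(-2772) = -255024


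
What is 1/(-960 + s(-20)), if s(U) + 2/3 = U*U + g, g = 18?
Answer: -3/1628 ≈ -0.0018428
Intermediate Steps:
s(U) = 52/3 + U**2 (s(U) = -2/3 + (U*U + 18) = -2/3 + (U**2 + 18) = -2/3 + (18 + U**2) = 52/3 + U**2)
1/(-960 + s(-20)) = 1/(-960 + (52/3 + (-20)**2)) = 1/(-960 + (52/3 + 400)) = 1/(-960 + 1252/3) = 1/(-1628/3) = -3/1628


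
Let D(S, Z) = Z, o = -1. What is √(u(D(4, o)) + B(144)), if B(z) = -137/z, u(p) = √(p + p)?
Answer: √(-137 + 144*I*√2)/12 ≈ 0.61362 + 1.1524*I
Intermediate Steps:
u(p) = √2*√p (u(p) = √(2*p) = √2*√p)
√(u(D(4, o)) + B(144)) = √(√2*√(-1) - 137/144) = √(√2*I - 137*1/144) = √(I*√2 - 137/144) = √(-137/144 + I*√2)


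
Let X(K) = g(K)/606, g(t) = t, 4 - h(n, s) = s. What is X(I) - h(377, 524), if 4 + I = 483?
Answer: 315599/606 ≈ 520.79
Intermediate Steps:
I = 479 (I = -4 + 483 = 479)
h(n, s) = 4 - s
X(K) = K/606
X(I) - h(377, 524) = (1/606)*479 - (4 - 1*524) = 479/606 - (4 - 524) = 479/606 - 1*(-520) = 479/606 + 520 = 315599/606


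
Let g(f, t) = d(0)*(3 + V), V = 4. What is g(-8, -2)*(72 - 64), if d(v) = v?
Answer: 0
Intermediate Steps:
g(f, t) = 0 (g(f, t) = 0*(3 + 4) = 0*7 = 0)
g(-8, -2)*(72 - 64) = 0*(72 - 64) = 0*8 = 0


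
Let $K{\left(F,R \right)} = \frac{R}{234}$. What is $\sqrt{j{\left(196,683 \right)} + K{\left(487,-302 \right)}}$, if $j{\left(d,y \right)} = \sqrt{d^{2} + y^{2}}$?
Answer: $\frac{\sqrt{-1963 + 1521 \sqrt{504905}}}{39} \approx 26.632$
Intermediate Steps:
$K{\left(F,R \right)} = \frac{R}{234}$ ($K{\left(F,R \right)} = R \frac{1}{234} = \frac{R}{234}$)
$\sqrt{j{\left(196,683 \right)} + K{\left(487,-302 \right)}} = \sqrt{\sqrt{196^{2} + 683^{2}} + \frac{1}{234} \left(-302\right)} = \sqrt{\sqrt{38416 + 466489} - \frac{151}{117}} = \sqrt{\sqrt{504905} - \frac{151}{117}} = \sqrt{- \frac{151}{117} + \sqrt{504905}}$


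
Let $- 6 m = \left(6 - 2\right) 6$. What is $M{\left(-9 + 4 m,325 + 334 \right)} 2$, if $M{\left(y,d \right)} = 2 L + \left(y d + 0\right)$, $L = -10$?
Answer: $-32990$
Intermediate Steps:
$m = -4$ ($m = - \frac{\left(6 - 2\right) 6}{6} = - \frac{4 \cdot 6}{6} = \left(- \frac{1}{6}\right) 24 = -4$)
$M{\left(y,d \right)} = -20 + d y$ ($M{\left(y,d \right)} = 2 \left(-10\right) + \left(y d + 0\right) = -20 + \left(d y + 0\right) = -20 + d y$)
$M{\left(-9 + 4 m,325 + 334 \right)} 2 = \left(-20 + \left(325 + 334\right) \left(-9 + 4 \left(-4\right)\right)\right) 2 = \left(-20 + 659 \left(-9 - 16\right)\right) 2 = \left(-20 + 659 \left(-25\right)\right) 2 = \left(-20 - 16475\right) 2 = \left(-16495\right) 2 = -32990$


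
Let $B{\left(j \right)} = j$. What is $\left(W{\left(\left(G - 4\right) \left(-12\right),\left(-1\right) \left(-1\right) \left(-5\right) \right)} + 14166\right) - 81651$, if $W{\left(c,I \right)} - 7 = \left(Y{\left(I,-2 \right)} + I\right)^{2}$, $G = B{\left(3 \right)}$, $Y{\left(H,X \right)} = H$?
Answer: $-67378$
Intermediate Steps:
$G = 3$
$W{\left(c,I \right)} = 7 + 4 I^{2}$ ($W{\left(c,I \right)} = 7 + \left(I + I\right)^{2} = 7 + \left(2 I\right)^{2} = 7 + 4 I^{2}$)
$\left(W{\left(\left(G - 4\right) \left(-12\right),\left(-1\right) \left(-1\right) \left(-5\right) \right)} + 14166\right) - 81651 = \left(\left(7 + 4 \left(\left(-1\right) \left(-1\right) \left(-5\right)\right)^{2}\right) + 14166\right) - 81651 = \left(\left(7 + 4 \left(1 \left(-5\right)\right)^{2}\right) + 14166\right) - 81651 = \left(\left(7 + 4 \left(-5\right)^{2}\right) + 14166\right) - 81651 = \left(\left(7 + 4 \cdot 25\right) + 14166\right) - 81651 = \left(\left(7 + 100\right) + 14166\right) - 81651 = \left(107 + 14166\right) - 81651 = 14273 - 81651 = -67378$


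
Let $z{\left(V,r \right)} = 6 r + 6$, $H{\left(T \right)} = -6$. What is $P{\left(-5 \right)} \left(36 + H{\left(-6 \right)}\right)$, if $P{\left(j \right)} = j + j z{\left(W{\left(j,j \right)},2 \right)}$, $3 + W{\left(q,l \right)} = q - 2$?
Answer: $-2850$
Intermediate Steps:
$W{\left(q,l \right)} = -5 + q$ ($W{\left(q,l \right)} = -3 + \left(q - 2\right) = -3 + \left(-2 + q\right) = -5 + q$)
$z{\left(V,r \right)} = 6 + 6 r$
$P{\left(j \right)} = 19 j$ ($P{\left(j \right)} = j + j \left(6 + 6 \cdot 2\right) = j + j \left(6 + 12\right) = j + j 18 = j + 18 j = 19 j$)
$P{\left(-5 \right)} \left(36 + H{\left(-6 \right)}\right) = 19 \left(-5\right) \left(36 - 6\right) = \left(-95\right) 30 = -2850$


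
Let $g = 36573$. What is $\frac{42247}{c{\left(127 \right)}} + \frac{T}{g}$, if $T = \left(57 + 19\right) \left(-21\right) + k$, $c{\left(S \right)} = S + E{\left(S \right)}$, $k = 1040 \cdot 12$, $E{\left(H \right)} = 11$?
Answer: $\frac{515533841}{1682358} \approx 306.44$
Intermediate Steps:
$k = 12480$
$c{\left(S \right)} = 11 + S$ ($c{\left(S \right)} = S + 11 = 11 + S$)
$T = 10884$ ($T = \left(57 + 19\right) \left(-21\right) + 12480 = 76 \left(-21\right) + 12480 = -1596 + 12480 = 10884$)
$\frac{42247}{c{\left(127 \right)}} + \frac{T}{g} = \frac{42247}{11 + 127} + \frac{10884}{36573} = \frac{42247}{138} + 10884 \cdot \frac{1}{36573} = 42247 \cdot \frac{1}{138} + \frac{3628}{12191} = \frac{42247}{138} + \frac{3628}{12191} = \frac{515533841}{1682358}$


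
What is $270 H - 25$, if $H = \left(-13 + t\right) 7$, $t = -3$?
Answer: $-30265$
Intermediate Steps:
$H = -112$ ($H = \left(-13 - 3\right) 7 = \left(-16\right) 7 = -112$)
$270 H - 25 = 270 \left(-112\right) - 25 = -30240 - 25 = -30265$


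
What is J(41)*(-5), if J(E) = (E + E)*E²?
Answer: -689210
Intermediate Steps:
J(E) = 2*E³ (J(E) = (2*E)*E² = 2*E³)
J(41)*(-5) = (2*41³)*(-5) = (2*68921)*(-5) = 137842*(-5) = -689210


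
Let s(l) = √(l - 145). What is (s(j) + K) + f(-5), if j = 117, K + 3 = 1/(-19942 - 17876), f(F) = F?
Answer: -302545/37818 + 2*I*√7 ≈ -8.0 + 5.2915*I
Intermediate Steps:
K = -113455/37818 (K = -3 + 1/(-19942 - 17876) = -3 + 1/(-37818) = -3 - 1/37818 = -113455/37818 ≈ -3.0000)
s(l) = √(-145 + l)
(s(j) + K) + f(-5) = (√(-145 + 117) - 113455/37818) - 5 = (√(-28) - 113455/37818) - 5 = (2*I*√7 - 113455/37818) - 5 = (-113455/37818 + 2*I*√7) - 5 = -302545/37818 + 2*I*√7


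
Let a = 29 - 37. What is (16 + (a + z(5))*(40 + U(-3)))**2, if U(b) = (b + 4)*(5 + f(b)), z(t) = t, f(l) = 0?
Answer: 14161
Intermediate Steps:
a = -8
U(b) = 20 + 5*b (U(b) = (b + 4)*(5 + 0) = (4 + b)*5 = 20 + 5*b)
(16 + (a + z(5))*(40 + U(-3)))**2 = (16 + (-8 + 5)*(40 + (20 + 5*(-3))))**2 = (16 - 3*(40 + (20 - 15)))**2 = (16 - 3*(40 + 5))**2 = (16 - 3*45)**2 = (16 - 135)**2 = (-119)**2 = 14161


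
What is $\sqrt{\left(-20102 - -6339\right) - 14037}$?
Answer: $10 i \sqrt{278} \approx 166.73 i$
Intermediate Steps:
$\sqrt{\left(-20102 - -6339\right) - 14037} = \sqrt{\left(-20102 + 6339\right) - 14037} = \sqrt{-13763 - 14037} = \sqrt{-27800} = 10 i \sqrt{278}$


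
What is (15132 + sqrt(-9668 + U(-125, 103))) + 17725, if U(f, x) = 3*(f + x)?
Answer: 32857 + I*sqrt(9734) ≈ 32857.0 + 98.661*I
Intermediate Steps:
U(f, x) = 3*f + 3*x
(15132 + sqrt(-9668 + U(-125, 103))) + 17725 = (15132 + sqrt(-9668 + (3*(-125) + 3*103))) + 17725 = (15132 + sqrt(-9668 + (-375 + 309))) + 17725 = (15132 + sqrt(-9668 - 66)) + 17725 = (15132 + sqrt(-9734)) + 17725 = (15132 + I*sqrt(9734)) + 17725 = 32857 + I*sqrt(9734)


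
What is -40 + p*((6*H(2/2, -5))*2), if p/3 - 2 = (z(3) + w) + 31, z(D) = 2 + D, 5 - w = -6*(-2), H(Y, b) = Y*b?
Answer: -5620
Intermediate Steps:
w = -7 (w = 5 - (-6)*(-2) = 5 - 1*12 = 5 - 12 = -7)
p = 93 (p = 6 + 3*(((2 + 3) - 7) + 31) = 6 + 3*((5 - 7) + 31) = 6 + 3*(-2 + 31) = 6 + 3*29 = 6 + 87 = 93)
-40 + p*((6*H(2/2, -5))*2) = -40 + 93*((6*((2/2)*(-5)))*2) = -40 + 93*((6*((2*(1/2))*(-5)))*2) = -40 + 93*((6*(1*(-5)))*2) = -40 + 93*((6*(-5))*2) = -40 + 93*(-30*2) = -40 + 93*(-60) = -40 - 5580 = -5620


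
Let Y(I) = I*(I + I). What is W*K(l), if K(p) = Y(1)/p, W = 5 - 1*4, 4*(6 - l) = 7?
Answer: 8/17 ≈ 0.47059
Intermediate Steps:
l = 17/4 (l = 6 - ¼*7 = 6 - 7/4 = 17/4 ≈ 4.2500)
W = 1 (W = 5 - 4 = 1)
Y(I) = 2*I² (Y(I) = I*(2*I) = 2*I²)
K(p) = 2/p (K(p) = (2*1²)/p = (2*1)/p = 2/p)
W*K(l) = 1*(2/(17/4)) = 1*(2*(4/17)) = 1*(8/17) = 8/17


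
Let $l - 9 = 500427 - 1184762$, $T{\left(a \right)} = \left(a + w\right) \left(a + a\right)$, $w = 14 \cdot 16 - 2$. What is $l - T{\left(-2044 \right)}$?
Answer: $-8132662$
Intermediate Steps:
$w = 222$ ($w = 224 - 2 = 222$)
$T{\left(a \right)} = 2 a \left(222 + a\right)$ ($T{\left(a \right)} = \left(a + 222\right) \left(a + a\right) = \left(222 + a\right) 2 a = 2 a \left(222 + a\right)$)
$l = -684326$ ($l = 9 + \left(500427 - 1184762\right) = 9 - 684335 = -684326$)
$l - T{\left(-2044 \right)} = -684326 - 2 \left(-2044\right) \left(222 - 2044\right) = -684326 - 2 \left(-2044\right) \left(-1822\right) = -684326 - 7448336 = -8132662$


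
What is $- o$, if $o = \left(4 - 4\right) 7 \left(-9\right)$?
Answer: $0$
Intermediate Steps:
$o = 0$ ($o = \left(4 + \left(-5 + 1\right)\right) 7 \left(-9\right) = \left(4 - 4\right) 7 \left(-9\right) = 0 \cdot 7 \left(-9\right) = 0 \left(-9\right) = 0$)
$- o = \left(-1\right) 0 = 0$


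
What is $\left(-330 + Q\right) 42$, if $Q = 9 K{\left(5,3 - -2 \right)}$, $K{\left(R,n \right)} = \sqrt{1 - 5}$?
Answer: $-13860 + 756 i \approx -13860.0 + 756.0 i$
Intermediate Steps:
$K{\left(R,n \right)} = 2 i$ ($K{\left(R,n \right)} = \sqrt{-4} = 2 i$)
$Q = 18 i$ ($Q = 9 \cdot 2 i = 18 i \approx 18.0 i$)
$\left(-330 + Q\right) 42 = \left(-330 + 18 i\right) 42 = -13860 + 756 i$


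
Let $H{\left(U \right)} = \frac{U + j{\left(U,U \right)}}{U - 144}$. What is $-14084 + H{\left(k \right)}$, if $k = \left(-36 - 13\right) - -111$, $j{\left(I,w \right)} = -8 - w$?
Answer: $- \frac{577440}{41} \approx -14084.0$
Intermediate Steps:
$k = 62$ ($k = -49 + 111 = 62$)
$H{\left(U \right)} = - \frac{8}{-144 + U}$ ($H{\left(U \right)} = \frac{U - \left(8 + U\right)}{U - 144} = - \frac{8}{-144 + U}$)
$-14084 + H{\left(k \right)} = -14084 - \frac{8}{-144 + 62} = -14084 - \frac{8}{-82} = -14084 - - \frac{4}{41} = -14084 + \frac{4}{41} = - \frac{577440}{41}$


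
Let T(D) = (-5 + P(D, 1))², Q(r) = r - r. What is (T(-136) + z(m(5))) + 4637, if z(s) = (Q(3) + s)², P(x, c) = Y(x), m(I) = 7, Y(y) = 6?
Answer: 4687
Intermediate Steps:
P(x, c) = 6
Q(r) = 0
T(D) = 1 (T(D) = (-5 + 6)² = 1² = 1)
z(s) = s² (z(s) = (0 + s)² = s²)
(T(-136) + z(m(5))) + 4637 = (1 + 7²) + 4637 = (1 + 49) + 4637 = 50 + 4637 = 4687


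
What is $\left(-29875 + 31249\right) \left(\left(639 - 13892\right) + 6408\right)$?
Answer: $-9405030$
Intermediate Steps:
$\left(-29875 + 31249\right) \left(\left(639 - 13892\right) + 6408\right) = 1374 \left(-13253 + 6408\right) = 1374 \left(-6845\right) = -9405030$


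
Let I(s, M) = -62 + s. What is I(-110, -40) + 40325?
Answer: 40153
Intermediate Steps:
I(-110, -40) + 40325 = (-62 - 110) + 40325 = -172 + 40325 = 40153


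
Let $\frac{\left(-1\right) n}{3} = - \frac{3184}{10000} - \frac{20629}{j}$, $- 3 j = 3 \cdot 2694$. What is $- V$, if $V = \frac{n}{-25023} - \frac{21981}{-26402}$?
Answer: $- \frac{77257725874847}{92698469829375} \approx -0.83343$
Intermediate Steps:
$j = -2694$ ($j = - \frac{3 \cdot 2694}{3} = \left(- \frac{1}{3}\right) 8082 = -2694$)
$n = - \frac{12357019}{561250}$ ($n = - 3 \left(- \frac{3184}{10000} - \frac{20629}{-2694}\right) = - 3 \left(\left(-3184\right) \frac{1}{10000} - - \frac{20629}{2694}\right) = - 3 \left(- \frac{199}{625} + \frac{20629}{2694}\right) = \left(-3\right) \frac{12357019}{1683750} = - \frac{12357019}{561250} \approx -22.017$)
$V = \frac{77257725874847}{92698469829375}$ ($V = - \frac{12357019}{561250 \left(-25023\right)} - \frac{21981}{-26402} = \left(- \frac{12357019}{561250}\right) \left(- \frac{1}{25023}\right) - - \frac{21981}{26402} = \frac{12357019}{14044158750} + \frac{21981}{26402} = \frac{77257725874847}{92698469829375} \approx 0.83343$)
$- V = \left(-1\right) \frac{77257725874847}{92698469829375} = - \frac{77257725874847}{92698469829375}$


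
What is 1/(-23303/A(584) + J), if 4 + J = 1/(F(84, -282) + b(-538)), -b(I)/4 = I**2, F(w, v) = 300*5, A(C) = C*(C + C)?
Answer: -197177433728/795446080347 ≈ -0.24788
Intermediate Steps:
A(C) = 2*C**2 (A(C) = C*(2*C) = 2*C**2)
F(w, v) = 1500
b(I) = -4*I**2
J = -4625105/1156276 (J = -4 + 1/(1500 - 4*(-538)**2) = -4 + 1/(1500 - 4*289444) = -4 + 1/(1500 - 1157776) = -4 + 1/(-1156276) = -4 - 1/1156276 = -4625105/1156276 ≈ -4.0000)
1/(-23303/A(584) + J) = 1/(-23303/(2*584**2) - 4625105/1156276) = 1/(-23303/(2*341056) - 4625105/1156276) = 1/(-23303/682112 - 4625105/1156276) = 1/(-795446080347/197177433728) = -197177433728/795446080347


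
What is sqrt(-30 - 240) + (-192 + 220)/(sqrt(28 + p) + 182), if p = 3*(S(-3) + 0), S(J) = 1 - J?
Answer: 1274/8271 - 14*sqrt(10)/8271 + 3*I*sqrt(30) ≈ 0.14868 + 16.432*I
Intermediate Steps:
p = 12 (p = 3*((1 - 1*(-3)) + 0) = 3*((1 + 3) + 0) = 3*(4 + 0) = 3*4 = 12)
sqrt(-30 - 240) + (-192 + 220)/(sqrt(28 + p) + 182) = sqrt(-30 - 240) + (-192 + 220)/(sqrt(28 + 12) + 182) = sqrt(-270) + 28/(sqrt(40) + 182) = 3*I*sqrt(30) + 28/(2*sqrt(10) + 182) = 3*I*sqrt(30) + 28/(182 + 2*sqrt(10)) = 28/(182 + 2*sqrt(10)) + 3*I*sqrt(30)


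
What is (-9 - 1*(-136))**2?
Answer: 16129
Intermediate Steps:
(-9 - 1*(-136))**2 = (-9 + 136)**2 = 127**2 = 16129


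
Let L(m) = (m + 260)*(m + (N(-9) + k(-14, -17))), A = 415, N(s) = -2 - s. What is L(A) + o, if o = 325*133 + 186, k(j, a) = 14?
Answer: 337711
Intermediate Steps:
L(m) = (21 + m)*(260 + m) (L(m) = (m + 260)*(m + ((-2 - 1*(-9)) + 14)) = (260 + m)*(m + ((-2 + 9) + 14)) = (260 + m)*(m + (7 + 14)) = (260 + m)*(m + 21) = (260 + m)*(21 + m) = (21 + m)*(260 + m))
o = 43411 (o = 43225 + 186 = 43411)
L(A) + o = (5460 + 415**2 + 281*415) + 43411 = (5460 + 172225 + 116615) + 43411 = 294300 + 43411 = 337711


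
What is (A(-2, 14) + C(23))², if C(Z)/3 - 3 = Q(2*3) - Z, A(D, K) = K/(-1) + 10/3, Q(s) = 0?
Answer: 44944/9 ≈ 4993.8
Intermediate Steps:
A(D, K) = 10/3 - K (A(D, K) = K*(-1) + 10*(⅓) = -K + 10/3 = 10/3 - K)
C(Z) = 9 - 3*Z (C(Z) = 9 + 3*(0 - Z) = 9 + 3*(-Z) = 9 - 3*Z)
(A(-2, 14) + C(23))² = ((10/3 - 1*14) + (9 - 3*23))² = ((10/3 - 14) + (9 - 69))² = (-32/3 - 60)² = (-212/3)² = 44944/9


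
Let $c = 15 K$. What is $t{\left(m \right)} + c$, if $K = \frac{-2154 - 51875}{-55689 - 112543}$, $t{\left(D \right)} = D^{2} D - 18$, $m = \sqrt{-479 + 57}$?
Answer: $- \frac{2217741}{168232} - 422 i \sqrt{422} \approx -13.183 - 8669.0 i$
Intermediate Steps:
$m = i \sqrt{422}$ ($m = \sqrt{-422} = i \sqrt{422} \approx 20.543 i$)
$t{\left(D \right)} = -18 + D^{3}$ ($t{\left(D \right)} = D^{3} - 18 = -18 + D^{3}$)
$K = \frac{54029}{168232}$ ($K = - \frac{54029}{-168232} = \left(-54029\right) \left(- \frac{1}{168232}\right) = \frac{54029}{168232} \approx 0.32116$)
$c = \frac{810435}{168232}$ ($c = 15 \cdot \frac{54029}{168232} = \frac{810435}{168232} \approx 4.8174$)
$t{\left(m \right)} + c = \left(-18 + \left(i \sqrt{422}\right)^{3}\right) + \frac{810435}{168232} = \left(-18 - 422 i \sqrt{422}\right) + \frac{810435}{168232} = - \frac{2217741}{168232} - 422 i \sqrt{422}$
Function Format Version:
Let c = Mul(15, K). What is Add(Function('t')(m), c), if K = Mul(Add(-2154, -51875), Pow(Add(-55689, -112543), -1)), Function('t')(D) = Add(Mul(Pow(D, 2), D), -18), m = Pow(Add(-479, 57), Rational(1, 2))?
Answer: Add(Rational(-2217741, 168232), Mul(-422, I, Pow(422, Rational(1, 2)))) ≈ Add(-13.183, Mul(-8669.0, I))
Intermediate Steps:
m = Mul(I, Pow(422, Rational(1, 2))) (m = Pow(-422, Rational(1, 2)) = Mul(I, Pow(422, Rational(1, 2))) ≈ Mul(20.543, I))
Function('t')(D) = Add(-18, Pow(D, 3)) (Function('t')(D) = Add(Pow(D, 3), -18) = Add(-18, Pow(D, 3)))
K = Rational(54029, 168232) (K = Mul(-54029, Pow(-168232, -1)) = Mul(-54029, Rational(-1, 168232)) = Rational(54029, 168232) ≈ 0.32116)
c = Rational(810435, 168232) (c = Mul(15, Rational(54029, 168232)) = Rational(810435, 168232) ≈ 4.8174)
Add(Function('t')(m), c) = Add(Add(-18, Pow(Mul(I, Pow(422, Rational(1, 2))), 3)), Rational(810435, 168232)) = Add(Add(-18, Mul(-422, I, Pow(422, Rational(1, 2)))), Rational(810435, 168232)) = Add(Rational(-2217741, 168232), Mul(-422, I, Pow(422, Rational(1, 2))))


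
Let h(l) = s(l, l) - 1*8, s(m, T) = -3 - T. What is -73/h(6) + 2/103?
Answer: 7553/1751 ≈ 4.3135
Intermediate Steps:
h(l) = -11 - l (h(l) = (-3 - l) - 1*8 = (-3 - l) - 8 = -11 - l)
-73/h(6) + 2/103 = -73/(-11 - 1*6) + 2/103 = -73/(-11 - 6) + 2*(1/103) = -73/(-17) + 2/103 = -73*(-1/17) + 2/103 = 73/17 + 2/103 = 7553/1751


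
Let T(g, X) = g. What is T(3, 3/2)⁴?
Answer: 81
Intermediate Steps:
T(3, 3/2)⁴ = 3⁴ = 81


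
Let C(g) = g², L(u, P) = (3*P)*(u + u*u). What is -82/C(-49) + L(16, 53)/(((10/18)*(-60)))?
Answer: -77880886/60025 ≈ -1297.5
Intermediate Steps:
L(u, P) = 3*P*(u + u²) (L(u, P) = (3*P)*(u + u²) = 3*P*(u + u²))
-82/C(-49) + L(16, 53)/(((10/18)*(-60))) = -82/((-49)²) + (3*53*16*(1 + 16))/(((10/18)*(-60))) = -82/2401 + (3*53*16*17)/(((10*(1/18))*(-60))) = -82*1/2401 + 43248/(((5/9)*(-60))) = -82/2401 + 43248/(-100/3) = -82/2401 + 43248*(-3/100) = -82/2401 - 32436/25 = -77880886/60025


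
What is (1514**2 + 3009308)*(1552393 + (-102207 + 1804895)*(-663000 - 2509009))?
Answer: -28633105585256829696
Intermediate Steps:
(1514**2 + 3009308)*(1552393 + (-102207 + 1804895)*(-663000 - 2509009)) = (2292196 + 3009308)*(1552393 + 1702688*(-3172009)) = 5301504*(1552393 - 5400941660192) = 5301504*(-5400940107799) = -28633105585256829696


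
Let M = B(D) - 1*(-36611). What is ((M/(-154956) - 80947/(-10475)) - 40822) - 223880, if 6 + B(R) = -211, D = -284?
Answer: -214821310801009/811582050 ≈ -2.6469e+5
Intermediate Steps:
B(R) = -217 (B(R) = -6 - 211 = -217)
M = 36394 (M = -217 - 1*(-36611) = -217 + 36611 = 36394)
((M/(-154956) - 80947/(-10475)) - 40822) - 223880 = ((36394/(-154956) - 80947/(-10475)) - 40822) - 223880 = ((36394*(-1/154956) - 80947*(-1/10475)) - 40822) - 223880 = ((-18197/77478 + 80947/10475) - 40822) - 223880 = (6080998091/811582050 - 40822) - 223880 = -33124321447009/811582050 - 223880 = -214821310801009/811582050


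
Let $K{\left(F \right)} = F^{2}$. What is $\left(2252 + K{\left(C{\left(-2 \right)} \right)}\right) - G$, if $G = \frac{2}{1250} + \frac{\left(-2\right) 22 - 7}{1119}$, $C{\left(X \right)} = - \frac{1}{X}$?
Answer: $\frac{2100264133}{932500} \approx 2252.3$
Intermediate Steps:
$G = - \frac{10252}{233125}$ ($G = 2 \cdot \frac{1}{1250} + \left(-44 - 7\right) \frac{1}{1119} = \frac{1}{625} - \frac{17}{373} = - \frac{10252}{233125} \approx -0.043976$)
$\left(2252 + K{\left(C{\left(-2 \right)} \right)}\right) - G = \left(2252 + \left(- \frac{1}{-2}\right)^{2}\right) - - \frac{10252}{233125} = \left(2252 + \left(\left(-1\right) \left(- \frac{1}{2}\right)\right)^{2}\right) + \frac{10252}{233125} = \left(2252 + \left(\frac{1}{2}\right)^{2}\right) + \frac{10252}{233125} = \left(2252 + \frac{1}{4}\right) + \frac{10252}{233125} = \frac{9009}{4} + \frac{10252}{233125} = \frac{2100264133}{932500}$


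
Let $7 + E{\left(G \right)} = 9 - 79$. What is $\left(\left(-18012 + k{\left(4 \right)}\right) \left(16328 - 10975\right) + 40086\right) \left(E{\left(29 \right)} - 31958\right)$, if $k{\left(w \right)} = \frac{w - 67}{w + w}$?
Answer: $\frac{24710595733365}{8} \approx 3.0888 \cdot 10^{12}$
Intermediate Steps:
$k{\left(w \right)} = \frac{-67 + w}{2 w}$
$E{\left(G \right)} = -77$ ($E{\left(G \right)} = -7 + \left(9 - 79\right) = -7 - 70 = -77$)
$\left(\left(-18012 + k{\left(4 \right)}\right) \left(16328 - 10975\right) + 40086\right) \left(E{\left(29 \right)} - 31958\right) = \left(\left(-18012 + \frac{-67 + 4}{2 \cdot 4}\right) \left(16328 - 10975\right) + 40086\right) \left(-77 - 31958\right) = \left(\left(-18012 + \frac{1}{2} \cdot \frac{1}{4} \left(-63\right)\right) 5353 + 40086\right) \left(-32035\right) = \left(\left(-18012 - \frac{63}{8}\right) 5353 + 40086\right) \left(-32035\right) = \left(\left(- \frac{144159}{8}\right) 5353 + 40086\right) \left(-32035\right) = \left(- \frac{771683127}{8} + 40086\right) \left(-32035\right) = \left(- \frac{771362439}{8}\right) \left(-32035\right) = \frac{24710595733365}{8}$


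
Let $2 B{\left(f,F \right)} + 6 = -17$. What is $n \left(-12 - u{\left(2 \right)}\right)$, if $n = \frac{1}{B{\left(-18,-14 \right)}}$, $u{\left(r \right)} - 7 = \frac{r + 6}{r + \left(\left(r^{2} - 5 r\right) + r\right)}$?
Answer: $\frac{30}{23} \approx 1.3043$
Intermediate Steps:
$u{\left(r \right)} = 7 + \frac{6 + r}{r^{2} - 3 r}$ ($u{\left(r \right)} = 7 + \frac{r + 6}{r + \left(\left(r^{2} - 5 r\right) + r\right)} = 7 + \frac{6 + r}{r + \left(r^{2} - 4 r\right)} = 7 + \frac{6 + r}{r^{2} - 3 r}$)
$B{\left(f,F \right)} = - \frac{23}{2}$ ($B{\left(f,F \right)} = -3 + \frac{1}{2} \left(-17\right) = -3 - \frac{17}{2} = - \frac{23}{2}$)
$n = - \frac{2}{23}$ ($n = \frac{1}{- \frac{23}{2}} = - \frac{2}{23} \approx -0.086957$)
$n \left(-12 - u{\left(2 \right)}\right) = - \frac{2 \left(-12 - \frac{6 - 40 + 7 \cdot 2^{2}}{2 \left(-3 + 2\right)}\right)}{23} = - \frac{2 \left(-12 - \frac{6 - 40 + 7 \cdot 4}{2 \left(-1\right)}\right)}{23} = - \frac{2 \left(-12 - \frac{1}{2} \left(-1\right) \left(6 - 40 + 28\right)\right)}{23} = - \frac{2 \left(-12 - \frac{1}{2} \left(-1\right) \left(-6\right)\right)}{23} = - \frac{2 \left(-12 - 3\right)}{23} = \left(- \frac{2}{23}\right) \left(-15\right) = \frac{30}{23}$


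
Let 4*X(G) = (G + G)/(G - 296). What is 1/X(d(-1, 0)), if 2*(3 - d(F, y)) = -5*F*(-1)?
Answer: -1162/11 ≈ -105.64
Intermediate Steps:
d(F, y) = 3 - 5*F/2 (d(F, y) = 3 - (-5*F)*(-1)/2 = 3 - 5*F/2)
X(G) = G/(2*(-296 + G)) (X(G) = ((G + G)/(G - 296))/4 = ((2*G)/(-296 + G))/4 = (2*G/(-296 + G))/4 = G/(2*(-296 + G)))
1/X(d(-1, 0)) = 1/((3 - 5/2*(-1))/(2*(-296 + (3 - 5/2*(-1))))) = 1/((3 + 5/2)/(2*(-296 + (3 + 5/2)))) = 1/((1/2)*(11/2)/(-296 + 11/2)) = 1/((1/2)*(11/2)/(-581/2)) = 1/((1/2)*(11/2)*(-2/581)) = 1/(-11/1162) = -1162/11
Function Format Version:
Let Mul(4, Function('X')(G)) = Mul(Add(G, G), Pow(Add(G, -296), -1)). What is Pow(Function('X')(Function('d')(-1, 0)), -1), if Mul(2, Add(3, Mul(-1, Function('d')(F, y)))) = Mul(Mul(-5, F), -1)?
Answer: Rational(-1162, 11) ≈ -105.64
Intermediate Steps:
Function('d')(F, y) = Add(3, Mul(Rational(-5, 2), F)) (Function('d')(F, y) = Add(3, Mul(Rational(-1, 2), Mul(Mul(-5, F), -1))) = Add(3, Mul(Rational(-1, 2), Mul(5, F))) = Add(3, Mul(Rational(-5, 2), F)))
Function('X')(G) = Mul(Rational(1, 2), G, Pow(Add(-296, G), -1)) (Function('X')(G) = Mul(Rational(1, 4), Mul(Add(G, G), Pow(Add(G, -296), -1))) = Mul(Rational(1, 4), Mul(Mul(2, G), Pow(Add(-296, G), -1))) = Mul(Rational(1, 4), Mul(2, G, Pow(Add(-296, G), -1))) = Mul(Rational(1, 2), G, Pow(Add(-296, G), -1)))
Pow(Function('X')(Function('d')(-1, 0)), -1) = Pow(Mul(Rational(1, 2), Add(3, Mul(Rational(-5, 2), -1)), Pow(Add(-296, Add(3, Mul(Rational(-5, 2), -1))), -1)), -1) = Pow(Mul(Rational(1, 2), Add(3, Rational(5, 2)), Pow(Add(-296, Add(3, Rational(5, 2))), -1)), -1) = Pow(Mul(Rational(1, 2), Rational(11, 2), Pow(Add(-296, Rational(11, 2)), -1)), -1) = Pow(Mul(Rational(1, 2), Rational(11, 2), Pow(Rational(-581, 2), -1)), -1) = Pow(Mul(Rational(1, 2), Rational(11, 2), Rational(-2, 581)), -1) = Pow(Rational(-11, 1162), -1) = Rational(-1162, 11)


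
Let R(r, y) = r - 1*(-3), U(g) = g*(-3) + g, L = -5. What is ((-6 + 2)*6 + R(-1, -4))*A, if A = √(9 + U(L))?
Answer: -22*√19 ≈ -95.896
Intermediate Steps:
U(g) = -2*g (U(g) = -3*g + g = -2*g)
R(r, y) = 3 + r (R(r, y) = r + 3 = 3 + r)
A = √19 (A = √(9 - 2*(-5)) = √(9 + 10) = √19 ≈ 4.3589)
((-6 + 2)*6 + R(-1, -4))*A = ((-6 + 2)*6 + (3 - 1))*√19 = (-4*6 + 2)*√19 = (-24 + 2)*√19 = -22*√19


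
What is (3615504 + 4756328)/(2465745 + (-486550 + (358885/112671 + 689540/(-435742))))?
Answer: 25688698008394239/6073101303095395 ≈ 4.2299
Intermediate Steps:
(3615504 + 4756328)/(2465745 + (-486550 + (358885/112671 + 689540/(-435742)))) = 8371832/(2465745 + (-486550 + (358885*(1/112671) + 689540*(-1/435742)))) = 8371832/(2465745 + (-486550 + (358885/112671 - 344770/217871))) = 8371832/(2465745 + (-486550 + 39345053165/24547743441)) = 8371832/(2465745 - 11943665226165385/24547743441) = 8371832/(48584810424763160/24547743441) = 8371832*(24547743441/48584810424763160) = 25688698008394239/6073101303095395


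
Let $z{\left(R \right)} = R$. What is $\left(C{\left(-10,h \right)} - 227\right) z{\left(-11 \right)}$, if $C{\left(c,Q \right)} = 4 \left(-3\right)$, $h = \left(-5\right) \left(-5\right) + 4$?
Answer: $2629$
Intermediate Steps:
$h = 29$ ($h = 25 + 4 = 29$)
$C{\left(c,Q \right)} = -12$
$\left(C{\left(-10,h \right)} - 227\right) z{\left(-11 \right)} = \left(-12 - 227\right) \left(-11\right) = \left(-239\right) \left(-11\right) = 2629$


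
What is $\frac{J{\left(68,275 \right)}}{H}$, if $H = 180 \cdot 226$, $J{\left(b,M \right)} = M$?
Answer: $\frac{55}{8136} \approx 0.0067601$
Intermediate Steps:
$H = 40680$
$\frac{J{\left(68,275 \right)}}{H} = \frac{275}{40680} = 275 \cdot \frac{1}{40680} = \frac{55}{8136}$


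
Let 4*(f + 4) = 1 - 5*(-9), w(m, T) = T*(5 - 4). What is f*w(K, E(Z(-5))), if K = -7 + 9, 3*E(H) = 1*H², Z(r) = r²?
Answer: 3125/2 ≈ 1562.5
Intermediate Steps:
E(H) = H²/3 (E(H) = (1*H²)/3 = H²/3)
K = 2
w(m, T) = T (w(m, T) = T*1 = T)
f = 15/2 (f = -4 + (1 - 5*(-9))/4 = -4 + (1 + 45)/4 = -4 + (¼)*46 = -4 + 23/2 = 15/2 ≈ 7.5000)
f*w(K, E(Z(-5))) = 15*(((-5)²)²/3)/2 = 15*((⅓)*25²)/2 = 15*((⅓)*625)/2 = (15/2)*(625/3) = 3125/2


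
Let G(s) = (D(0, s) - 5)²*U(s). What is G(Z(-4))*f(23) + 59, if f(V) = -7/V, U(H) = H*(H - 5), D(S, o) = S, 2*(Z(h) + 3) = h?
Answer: -7393/23 ≈ -321.43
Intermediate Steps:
Z(h) = -3 + h/2
U(H) = H*(-5 + H)
G(s) = 25*s*(-5 + s) (G(s) = (0 - 5)²*(s*(-5 + s)) = (-5)²*(s*(-5 + s)) = 25*(s*(-5 + s)) = 25*s*(-5 + s))
G(Z(-4))*f(23) + 59 = (25*(-3 + (½)*(-4))*(-5 + (-3 + (½)*(-4))))*(-7/23) + 59 = (25*(-3 - 2)*(-5 + (-3 - 2)))*(-7*1/23) + 59 = (25*(-5)*(-5 - 5))*(-7/23) + 59 = (25*(-5)*(-10))*(-7/23) + 59 = 1250*(-7/23) + 59 = -8750/23 + 59 = -7393/23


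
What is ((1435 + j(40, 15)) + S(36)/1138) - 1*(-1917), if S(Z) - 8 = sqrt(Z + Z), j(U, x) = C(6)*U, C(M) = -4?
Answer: 1816252/569 + 3*sqrt(2)/569 ≈ 3192.0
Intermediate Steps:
j(U, x) = -4*U
S(Z) = 8 + sqrt(2)*sqrt(Z) (S(Z) = 8 + sqrt(Z + Z) = 8 + sqrt(2*Z) = 8 + sqrt(2)*sqrt(Z))
((1435 + j(40, 15)) + S(36)/1138) - 1*(-1917) = ((1435 - 4*40) + (8 + sqrt(2)*sqrt(36))/1138) - 1*(-1917) = ((1435 - 160) + (8 + sqrt(2)*6)*(1/1138)) + 1917 = (1275 + (8 + 6*sqrt(2))*(1/1138)) + 1917 = (1275 + (4/569 + 3*sqrt(2)/569)) + 1917 = (725479/569 + 3*sqrt(2)/569) + 1917 = 1816252/569 + 3*sqrt(2)/569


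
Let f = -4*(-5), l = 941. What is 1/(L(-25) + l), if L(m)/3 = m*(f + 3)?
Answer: -1/784 ≈ -0.0012755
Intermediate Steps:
f = 20
L(m) = 69*m (L(m) = 3*(m*(20 + 3)) = 3*(m*23) = 3*(23*m) = 69*m)
1/(L(-25) + l) = 1/(69*(-25) + 941) = 1/(-1725 + 941) = 1/(-784) = -1/784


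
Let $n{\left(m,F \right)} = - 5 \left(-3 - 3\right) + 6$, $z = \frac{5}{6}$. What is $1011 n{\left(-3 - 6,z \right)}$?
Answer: $36396$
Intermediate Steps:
$z = \frac{5}{6}$ ($z = 5 \cdot \frac{1}{6} = \frac{5}{6} \approx 0.83333$)
$n{\left(m,F \right)} = 36$ ($n{\left(m,F \right)} = \left(-5\right) \left(-6\right) + 6 = 30 + 6 = 36$)
$1011 n{\left(-3 - 6,z \right)} = 1011 \cdot 36 = 36396$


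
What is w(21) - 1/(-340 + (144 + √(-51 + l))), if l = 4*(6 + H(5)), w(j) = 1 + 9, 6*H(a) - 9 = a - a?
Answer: 54938/5491 + I*√21/38437 ≈ 10.005 + 0.00011922*I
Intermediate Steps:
H(a) = 3/2 (H(a) = 3/2 + (a - a)/6 = 3/2 + (⅙)*0 = 3/2 + 0 = 3/2)
w(j) = 10
l = 30 (l = 4*(6 + 3/2) = 4*(15/2) = 30)
w(21) - 1/(-340 + (144 + √(-51 + l))) = 10 - 1/(-340 + (144 + √(-51 + 30))) = 10 - 1/(-340 + (144 + √(-21))) = 10 - 1/(-340 + (144 + I*√21)) = 10 - 1/(-196 + I*√21)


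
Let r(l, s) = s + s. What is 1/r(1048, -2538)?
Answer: -1/5076 ≈ -0.00019701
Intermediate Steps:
r(l, s) = 2*s
1/r(1048, -2538) = 1/(2*(-2538)) = 1/(-5076) = -1/5076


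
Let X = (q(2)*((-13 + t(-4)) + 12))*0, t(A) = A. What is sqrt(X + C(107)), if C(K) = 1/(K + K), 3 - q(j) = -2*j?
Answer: sqrt(214)/214 ≈ 0.068359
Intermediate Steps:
q(j) = 3 + 2*j (q(j) = 3 - (-2)*j = 3 + 2*j)
X = 0 (X = ((3 + 2*2)*((-13 - 4) + 12))*0 = ((3 + 4)*(-17 + 12))*0 = (7*(-5))*0 = -35*0 = 0)
C(K) = 1/(2*K)
sqrt(X + C(107)) = sqrt(0 + (1/2)/107) = sqrt(0 + (1/2)*(1/107)) = sqrt(0 + 1/214) = sqrt(1/214) = sqrt(214)/214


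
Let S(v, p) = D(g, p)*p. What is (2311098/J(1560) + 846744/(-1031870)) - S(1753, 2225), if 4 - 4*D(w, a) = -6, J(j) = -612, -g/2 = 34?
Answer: -245750597837/26312685 ≈ -9339.6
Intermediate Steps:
g = -68 (g = -2*34 = -68)
D(w, a) = 5/2 (D(w, a) = 1 - 1/4*(-6) = 1 + 3/2 = 5/2)
S(v, p) = 5*p/2
(2311098/J(1560) + 846744/(-1031870)) - S(1753, 2225) = (2311098/(-612) + 846744/(-1031870)) - 5*2225/2 = (2311098*(-1/612) + 846744*(-1/1031870)) - 1*11125/2 = (-385183/102 - 423372/515935) - 11125/2 = -198772575049/52625370 - 11125/2 = -245750597837/26312685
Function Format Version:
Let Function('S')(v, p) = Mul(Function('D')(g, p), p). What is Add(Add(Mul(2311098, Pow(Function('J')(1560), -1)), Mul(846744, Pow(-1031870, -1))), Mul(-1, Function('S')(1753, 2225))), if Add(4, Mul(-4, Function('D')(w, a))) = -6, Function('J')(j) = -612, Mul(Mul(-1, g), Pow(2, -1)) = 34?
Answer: Rational(-245750597837, 26312685) ≈ -9339.6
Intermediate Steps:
g = -68 (g = Mul(-2, 34) = -68)
Function('D')(w, a) = Rational(5, 2) (Function('D')(w, a) = Add(1, Mul(Rational(-1, 4), -6)) = Add(1, Rational(3, 2)) = Rational(5, 2))
Function('S')(v, p) = Mul(Rational(5, 2), p)
Add(Add(Mul(2311098, Pow(Function('J')(1560), -1)), Mul(846744, Pow(-1031870, -1))), Mul(-1, Function('S')(1753, 2225))) = Add(Add(Mul(2311098, Pow(-612, -1)), Mul(846744, Pow(-1031870, -1))), Mul(-1, Mul(Rational(5, 2), 2225))) = Add(Add(Mul(2311098, Rational(-1, 612)), Mul(846744, Rational(-1, 1031870))), Mul(-1, Rational(11125, 2))) = Add(Add(Rational(-385183, 102), Rational(-423372, 515935)), Rational(-11125, 2)) = Add(Rational(-198772575049, 52625370), Rational(-11125, 2)) = Rational(-245750597837, 26312685)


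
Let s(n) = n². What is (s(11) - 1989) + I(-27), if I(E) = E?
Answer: -1895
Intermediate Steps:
(s(11) - 1989) + I(-27) = (11² - 1989) - 27 = (121 - 1989) - 27 = -1868 - 27 = -1895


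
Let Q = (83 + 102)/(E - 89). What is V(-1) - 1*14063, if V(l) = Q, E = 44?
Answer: -126604/9 ≈ -14067.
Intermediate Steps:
Q = -37/9 (Q = (83 + 102)/(44 - 89) = 185/(-45) = 185*(-1/45) = -37/9 ≈ -4.1111)
V(l) = -37/9
V(-1) - 1*14063 = -37/9 - 1*14063 = -37/9 - 14063 = -126604/9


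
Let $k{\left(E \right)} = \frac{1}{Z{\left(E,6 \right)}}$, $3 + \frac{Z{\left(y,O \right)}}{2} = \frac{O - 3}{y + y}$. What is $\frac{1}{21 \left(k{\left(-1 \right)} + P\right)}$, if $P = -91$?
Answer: $- \frac{3}{5740} \approx -0.00052265$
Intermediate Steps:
$Z{\left(y,O \right)} = -6 + \frac{-3 + O}{y}$ ($Z{\left(y,O \right)} = -6 + 2 \frac{O - 3}{y + y} = -6 + 2 \frac{-3 + O}{2 y} = -6 + \frac{-3 + O}{y}$)
$k{\left(E \right)} = \frac{E}{3 - 6 E}$ ($k{\left(E \right)} = \frac{1}{\frac{1}{E} \left(-3 + 6 - 6 E\right)} = \frac{1}{\frac{1}{E} \left(3 - 6 E\right)} = \frac{E}{3 - 6 E}$)
$\frac{1}{21 \left(k{\left(-1 \right)} + P\right)} = \frac{1}{21 \left(\left(-1\right) \left(-1\right) \frac{1}{-3 + 6 \left(-1\right)} - 91\right)} = \frac{1}{21 \left(\left(-1\right) \left(-1\right) \frac{1}{-3 - 6} - 91\right)} = \frac{1}{21 \left(\left(-1\right) \left(-1\right) \frac{1}{-9} - 91\right)} = \frac{1}{21 \left(\left(-1\right) \left(-1\right) \left(- \frac{1}{9}\right) - 91\right)} = \frac{1}{21 \left(- \frac{1}{9} - 91\right)} = \frac{1}{21 \left(- \frac{820}{9}\right)} = \frac{1}{- \frac{5740}{3}} = - \frac{3}{5740}$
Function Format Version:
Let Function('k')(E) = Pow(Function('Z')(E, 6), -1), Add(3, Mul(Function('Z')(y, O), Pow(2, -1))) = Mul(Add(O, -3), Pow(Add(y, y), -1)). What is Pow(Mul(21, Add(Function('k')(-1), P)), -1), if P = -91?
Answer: Rational(-3, 5740) ≈ -0.00052265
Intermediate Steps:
Function('Z')(y, O) = Add(-6, Mul(Pow(y, -1), Add(-3, O))) (Function('Z')(y, O) = Add(-6, Mul(2, Mul(Add(O, -3), Pow(Add(y, y), -1)))) = Add(-6, Mul(2, Mul(Add(-3, O), Pow(Mul(2, y), -1)))) = Add(-6, Mul(2, Mul(Add(-3, O), Mul(Rational(1, 2), Pow(y, -1))))) = Add(-6, Mul(2, Mul(Rational(1, 2), Pow(y, -1), Add(-3, O)))) = Add(-6, Mul(Pow(y, -1), Add(-3, O))))
Function('k')(E) = Mul(E, Pow(Add(3, Mul(-6, E)), -1)) (Function('k')(E) = Pow(Mul(Pow(E, -1), Add(-3, 6, Mul(-6, E))), -1) = Pow(Mul(Pow(E, -1), Add(3, Mul(-6, E))), -1) = Mul(E, Pow(Add(3, Mul(-6, E)), -1)))
Pow(Mul(21, Add(Function('k')(-1), P)), -1) = Pow(Mul(21, Add(Mul(-1, -1, Pow(Add(-3, Mul(6, -1)), -1)), -91)), -1) = Pow(Mul(21, Add(Mul(-1, -1, Pow(Add(-3, -6), -1)), -91)), -1) = Pow(Mul(21, Add(Mul(-1, -1, Pow(-9, -1)), -91)), -1) = Pow(Mul(21, Add(Mul(-1, -1, Rational(-1, 9)), -91)), -1) = Pow(Mul(21, Add(Rational(-1, 9), -91)), -1) = Pow(Mul(21, Rational(-820, 9)), -1) = Pow(Rational(-5740, 3), -1) = Rational(-3, 5740)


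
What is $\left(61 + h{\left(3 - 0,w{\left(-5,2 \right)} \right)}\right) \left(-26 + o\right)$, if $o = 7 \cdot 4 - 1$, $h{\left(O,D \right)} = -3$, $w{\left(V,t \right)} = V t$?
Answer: $58$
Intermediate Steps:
$o = 27$ ($o = 28 - 1 = 27$)
$\left(61 + h{\left(3 - 0,w{\left(-5,2 \right)} \right)}\right) \left(-26 + o\right) = \left(61 - 3\right) \left(-26 + 27\right) = 58 \cdot 1 = 58$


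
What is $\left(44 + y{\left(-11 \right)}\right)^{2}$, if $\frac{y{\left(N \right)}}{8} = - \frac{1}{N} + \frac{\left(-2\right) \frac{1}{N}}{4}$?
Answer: $\frac{246016}{121} \approx 2033.2$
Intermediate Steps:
$y{\left(N \right)} = - \frac{12}{N}$ ($y{\left(N \right)} = 8 \left(- \frac{1}{N} + \frac{\left(-2\right) \frac{1}{N}}{4}\right) = 8 \left(- \frac{1}{N} + - \frac{2}{N} \frac{1}{4}\right) = 8 \left(- \frac{1}{N} - \frac{1}{2 N}\right) = 8 \left(- \frac{3}{2 N}\right) = - \frac{12}{N}$)
$\left(44 + y{\left(-11 \right)}\right)^{2} = \left(44 - \frac{12}{-11}\right)^{2} = \left(44 - - \frac{12}{11}\right)^{2} = \left(44 + \frac{12}{11}\right)^{2} = \left(\frac{496}{11}\right)^{2} = \frac{246016}{121}$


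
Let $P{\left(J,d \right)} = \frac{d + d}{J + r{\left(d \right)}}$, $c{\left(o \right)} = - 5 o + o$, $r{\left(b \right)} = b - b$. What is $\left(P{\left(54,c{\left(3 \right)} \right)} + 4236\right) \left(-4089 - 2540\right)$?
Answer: $- \frac{252697480}{9} \approx -2.8078 \cdot 10^{7}$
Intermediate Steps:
$r{\left(b \right)} = 0$
$c{\left(o \right)} = - 4 o$
$P{\left(J,d \right)} = \frac{2 d}{J}$ ($P{\left(J,d \right)} = \frac{d + d}{J + 0} = \frac{2 d}{J}$)
$\left(P{\left(54,c{\left(3 \right)} \right)} + 4236\right) \left(-4089 - 2540\right) = \left(\frac{2 \left(\left(-4\right) 3\right)}{54} + 4236\right) \left(-4089 - 2540\right) = \left(2 \left(-12\right) \frac{1}{54} + 4236\right) \left(-6629\right) = \left(- \frac{4}{9} + 4236\right) \left(-6629\right) = \frac{38120}{9} \left(-6629\right) = - \frac{252697480}{9}$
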